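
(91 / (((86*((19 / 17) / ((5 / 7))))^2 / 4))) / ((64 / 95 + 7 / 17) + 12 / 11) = 87819875 / 9507888971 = 0.01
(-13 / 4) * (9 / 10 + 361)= -47047 / 40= -1176.18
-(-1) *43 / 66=43 / 66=0.65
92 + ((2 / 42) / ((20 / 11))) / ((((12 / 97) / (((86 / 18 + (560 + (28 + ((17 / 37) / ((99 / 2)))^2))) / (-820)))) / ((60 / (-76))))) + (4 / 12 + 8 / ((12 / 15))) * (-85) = -5020278762223133 / 6385396691520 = -786.21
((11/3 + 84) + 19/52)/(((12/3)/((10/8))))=68665/2496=27.51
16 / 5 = 3.20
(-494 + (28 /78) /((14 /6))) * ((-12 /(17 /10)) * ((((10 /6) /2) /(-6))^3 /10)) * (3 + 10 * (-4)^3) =3276875 /5508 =594.93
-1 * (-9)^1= 9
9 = 9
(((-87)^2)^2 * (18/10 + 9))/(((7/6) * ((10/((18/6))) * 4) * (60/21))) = 13921411923/1000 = 13921411.92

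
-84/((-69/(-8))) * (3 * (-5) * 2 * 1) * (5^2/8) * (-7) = -147000/23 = -6391.30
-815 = -815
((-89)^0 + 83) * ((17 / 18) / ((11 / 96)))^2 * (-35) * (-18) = 435025920 / 121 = 3595255.54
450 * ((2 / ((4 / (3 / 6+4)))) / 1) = 2025 / 2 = 1012.50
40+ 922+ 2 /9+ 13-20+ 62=9155 /9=1017.22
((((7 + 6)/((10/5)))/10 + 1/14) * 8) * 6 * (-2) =-2424/35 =-69.26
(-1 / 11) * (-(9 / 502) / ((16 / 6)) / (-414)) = -3 / 2032096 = -0.00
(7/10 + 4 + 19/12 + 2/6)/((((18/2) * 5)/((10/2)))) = 397/540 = 0.74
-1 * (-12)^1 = 12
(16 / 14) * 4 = 32 / 7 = 4.57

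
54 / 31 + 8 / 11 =842 / 341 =2.47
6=6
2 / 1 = 2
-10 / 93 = -0.11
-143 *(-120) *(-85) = -1458600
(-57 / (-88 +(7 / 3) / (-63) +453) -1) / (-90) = 11393 / 886860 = 0.01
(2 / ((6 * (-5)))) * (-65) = 13 / 3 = 4.33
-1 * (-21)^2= -441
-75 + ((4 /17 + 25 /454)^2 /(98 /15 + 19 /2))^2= -15392542509042080760075 /205233975784453788484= -75.00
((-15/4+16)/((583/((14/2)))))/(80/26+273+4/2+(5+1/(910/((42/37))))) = 824915/1587632596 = 0.00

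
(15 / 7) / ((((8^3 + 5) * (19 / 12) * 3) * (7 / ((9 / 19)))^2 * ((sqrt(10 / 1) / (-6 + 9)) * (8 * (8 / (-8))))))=-729 * sqrt(10) / 4865253316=-0.00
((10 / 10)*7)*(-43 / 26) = -11.58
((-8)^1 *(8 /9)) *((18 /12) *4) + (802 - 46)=2140 /3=713.33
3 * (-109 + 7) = -306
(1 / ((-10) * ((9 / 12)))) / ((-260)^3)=1 / 131820000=0.00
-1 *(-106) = 106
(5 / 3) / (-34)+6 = 607 / 102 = 5.95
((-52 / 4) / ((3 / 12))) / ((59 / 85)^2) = -375700 / 3481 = -107.93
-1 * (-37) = 37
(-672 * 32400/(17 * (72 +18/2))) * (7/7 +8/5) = -698880/17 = -41110.59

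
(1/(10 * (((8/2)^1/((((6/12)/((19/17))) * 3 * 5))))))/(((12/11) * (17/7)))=0.06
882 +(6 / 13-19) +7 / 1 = 11316 / 13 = 870.46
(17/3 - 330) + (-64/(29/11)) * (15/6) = -33497/87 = -385.02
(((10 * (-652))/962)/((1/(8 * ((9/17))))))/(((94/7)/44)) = -36146880/384319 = -94.05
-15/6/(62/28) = -35/31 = -1.13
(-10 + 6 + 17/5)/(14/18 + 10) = -27/485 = -0.06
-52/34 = -26/17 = -1.53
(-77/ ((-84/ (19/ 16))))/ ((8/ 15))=1045/ 512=2.04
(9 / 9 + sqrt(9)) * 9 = 36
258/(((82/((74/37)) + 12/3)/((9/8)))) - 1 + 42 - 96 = -971/20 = -48.55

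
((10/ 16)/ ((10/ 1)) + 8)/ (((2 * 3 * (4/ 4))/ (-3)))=-129/ 32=-4.03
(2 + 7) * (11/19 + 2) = 441/19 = 23.21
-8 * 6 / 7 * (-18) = 864 / 7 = 123.43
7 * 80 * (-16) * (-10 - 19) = 259840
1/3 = 0.33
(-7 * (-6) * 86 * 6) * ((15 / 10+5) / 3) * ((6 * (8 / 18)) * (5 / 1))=626080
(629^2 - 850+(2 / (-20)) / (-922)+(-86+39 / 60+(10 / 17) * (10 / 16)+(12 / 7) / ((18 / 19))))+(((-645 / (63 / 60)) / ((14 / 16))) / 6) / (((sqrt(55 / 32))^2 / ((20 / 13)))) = 1300150719620803 / 3294831540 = 394603.09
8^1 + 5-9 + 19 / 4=35 / 4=8.75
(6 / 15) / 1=2 / 5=0.40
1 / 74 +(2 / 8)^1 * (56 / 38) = 537 / 1406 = 0.38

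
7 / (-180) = -7 / 180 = -0.04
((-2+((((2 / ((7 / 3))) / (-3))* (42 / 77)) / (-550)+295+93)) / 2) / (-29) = -4086778 / 614075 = -6.66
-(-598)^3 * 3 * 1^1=641541576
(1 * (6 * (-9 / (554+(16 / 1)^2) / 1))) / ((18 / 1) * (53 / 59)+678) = -59 / 614340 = -0.00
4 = 4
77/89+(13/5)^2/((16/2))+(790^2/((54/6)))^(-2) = 59283970793259/34665572090000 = 1.71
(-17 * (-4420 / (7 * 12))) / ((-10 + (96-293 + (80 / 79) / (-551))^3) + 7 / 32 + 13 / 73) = -3619262710426653124640 / 30934249385485553738637069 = -0.00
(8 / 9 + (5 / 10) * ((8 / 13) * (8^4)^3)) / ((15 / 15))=2473901162600 / 117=21144454381.20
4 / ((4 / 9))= 9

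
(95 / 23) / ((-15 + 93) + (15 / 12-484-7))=-380 / 37881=-0.01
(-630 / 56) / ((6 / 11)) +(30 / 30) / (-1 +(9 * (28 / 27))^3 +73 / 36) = -14505771 / 703352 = -20.62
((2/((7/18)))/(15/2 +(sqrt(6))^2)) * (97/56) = 97/147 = 0.66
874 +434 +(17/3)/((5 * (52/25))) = 204133/156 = 1308.54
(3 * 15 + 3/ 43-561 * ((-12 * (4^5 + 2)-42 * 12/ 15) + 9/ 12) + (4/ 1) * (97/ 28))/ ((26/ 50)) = 16035241945/ 1204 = 13318307.26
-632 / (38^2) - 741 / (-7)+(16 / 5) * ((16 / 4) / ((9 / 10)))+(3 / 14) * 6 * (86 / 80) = 110097803 / 909720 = 121.02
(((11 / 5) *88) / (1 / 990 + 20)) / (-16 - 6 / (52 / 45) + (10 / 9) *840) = 14949792 / 1408781747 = 0.01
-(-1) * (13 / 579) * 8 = 104 / 579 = 0.18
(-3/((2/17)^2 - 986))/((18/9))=867/569900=0.00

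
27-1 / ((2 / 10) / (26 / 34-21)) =2179 / 17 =128.18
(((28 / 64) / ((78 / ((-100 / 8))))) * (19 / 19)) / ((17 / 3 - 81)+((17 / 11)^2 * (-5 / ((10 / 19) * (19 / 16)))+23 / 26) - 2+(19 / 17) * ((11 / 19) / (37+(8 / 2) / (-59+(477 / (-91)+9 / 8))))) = 55540902725 / 75683030137952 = 0.00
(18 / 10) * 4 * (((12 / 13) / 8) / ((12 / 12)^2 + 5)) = 9 / 65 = 0.14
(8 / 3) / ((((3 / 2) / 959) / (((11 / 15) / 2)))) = 84392 / 135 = 625.13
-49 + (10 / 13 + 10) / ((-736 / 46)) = -2583 / 52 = -49.67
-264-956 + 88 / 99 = -1219.11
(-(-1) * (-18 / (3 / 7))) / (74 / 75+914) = -1575 / 34312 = -0.05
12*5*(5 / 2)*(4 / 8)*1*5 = 375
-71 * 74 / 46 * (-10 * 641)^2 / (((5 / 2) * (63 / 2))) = -86350750960 / 1449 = -59593340.90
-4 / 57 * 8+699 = 39811 / 57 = 698.44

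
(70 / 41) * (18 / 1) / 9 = 140 / 41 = 3.41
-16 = -16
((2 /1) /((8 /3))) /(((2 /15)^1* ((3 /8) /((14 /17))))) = 210 /17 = 12.35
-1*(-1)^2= -1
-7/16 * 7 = -49/16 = -3.06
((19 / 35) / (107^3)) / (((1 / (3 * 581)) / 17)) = 80427 / 6125215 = 0.01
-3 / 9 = -1 / 3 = -0.33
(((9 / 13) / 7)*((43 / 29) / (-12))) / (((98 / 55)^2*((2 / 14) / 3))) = -1170675 / 14482832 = -0.08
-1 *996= -996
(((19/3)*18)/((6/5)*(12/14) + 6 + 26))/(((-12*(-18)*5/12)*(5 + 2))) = 19/3468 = 0.01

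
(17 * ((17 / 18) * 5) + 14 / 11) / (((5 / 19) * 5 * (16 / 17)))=5215481 / 79200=65.85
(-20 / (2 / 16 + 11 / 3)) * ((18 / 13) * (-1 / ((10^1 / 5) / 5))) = 21600 / 1183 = 18.26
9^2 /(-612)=-9 /68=-0.13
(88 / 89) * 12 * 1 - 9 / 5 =4479 / 445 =10.07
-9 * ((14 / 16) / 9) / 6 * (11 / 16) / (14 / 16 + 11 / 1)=-0.01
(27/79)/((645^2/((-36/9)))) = -0.00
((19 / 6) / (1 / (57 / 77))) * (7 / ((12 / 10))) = 1805 / 132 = 13.67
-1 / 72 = -0.01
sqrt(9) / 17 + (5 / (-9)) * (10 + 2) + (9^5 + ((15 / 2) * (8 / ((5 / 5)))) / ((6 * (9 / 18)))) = 3012188 / 51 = 59062.51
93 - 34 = 59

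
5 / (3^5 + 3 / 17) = 85 / 4134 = 0.02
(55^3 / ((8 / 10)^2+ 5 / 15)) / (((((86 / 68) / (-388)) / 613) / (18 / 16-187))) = 18756052105209375 / 3139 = 5975167921379.22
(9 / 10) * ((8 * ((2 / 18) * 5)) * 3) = 12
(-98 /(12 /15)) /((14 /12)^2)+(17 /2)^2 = -71 /4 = -17.75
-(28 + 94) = -122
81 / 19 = 4.26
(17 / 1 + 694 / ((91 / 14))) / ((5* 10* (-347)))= -1609 / 225550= -0.01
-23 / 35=-0.66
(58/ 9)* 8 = 464/ 9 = 51.56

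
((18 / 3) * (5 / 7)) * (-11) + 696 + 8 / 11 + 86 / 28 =100509 / 154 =652.66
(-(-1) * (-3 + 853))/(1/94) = 79900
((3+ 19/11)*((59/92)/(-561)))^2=588289/20144976489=0.00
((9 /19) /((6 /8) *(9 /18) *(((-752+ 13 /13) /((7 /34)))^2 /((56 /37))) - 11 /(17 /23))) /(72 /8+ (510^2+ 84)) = 279888 /506845518873006431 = 0.00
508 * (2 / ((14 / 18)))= 9144 / 7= 1306.29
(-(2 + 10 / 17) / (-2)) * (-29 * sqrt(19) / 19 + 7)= 154 / 17-638 * sqrt(19) / 323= 0.45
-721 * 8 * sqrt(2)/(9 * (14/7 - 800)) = 412 * sqrt(2)/513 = 1.14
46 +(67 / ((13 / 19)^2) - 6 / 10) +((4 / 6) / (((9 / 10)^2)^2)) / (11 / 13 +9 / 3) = 3139856534 / 16632135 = 188.78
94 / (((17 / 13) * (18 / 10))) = 6110 / 153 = 39.93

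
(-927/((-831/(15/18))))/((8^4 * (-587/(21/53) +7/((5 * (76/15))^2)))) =-3904215/25485178982912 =-0.00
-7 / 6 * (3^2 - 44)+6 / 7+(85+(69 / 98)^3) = 358705715 / 2823576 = 127.04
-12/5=-2.40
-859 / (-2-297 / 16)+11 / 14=28005 / 658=42.56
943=943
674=674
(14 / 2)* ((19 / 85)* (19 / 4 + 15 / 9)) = 10241 / 1020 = 10.04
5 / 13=0.38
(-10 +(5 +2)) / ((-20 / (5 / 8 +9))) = 231 / 160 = 1.44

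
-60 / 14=-30 / 7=-4.29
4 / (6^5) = 1 / 1944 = 0.00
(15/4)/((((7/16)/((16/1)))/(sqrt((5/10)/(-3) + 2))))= 160 *sqrt(66)/7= 185.69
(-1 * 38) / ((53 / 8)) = -5.74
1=1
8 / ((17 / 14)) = 112 / 17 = 6.59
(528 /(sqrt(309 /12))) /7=1056 * sqrt(103) /721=14.86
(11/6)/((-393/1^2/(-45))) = 55/262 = 0.21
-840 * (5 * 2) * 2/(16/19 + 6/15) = -798000/59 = -13525.42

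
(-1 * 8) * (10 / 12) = -20 / 3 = -6.67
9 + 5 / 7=68 / 7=9.71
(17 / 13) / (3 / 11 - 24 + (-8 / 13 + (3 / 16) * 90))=-0.18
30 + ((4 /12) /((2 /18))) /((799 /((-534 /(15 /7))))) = 116112 /3995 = 29.06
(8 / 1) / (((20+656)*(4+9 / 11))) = 22 / 8957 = 0.00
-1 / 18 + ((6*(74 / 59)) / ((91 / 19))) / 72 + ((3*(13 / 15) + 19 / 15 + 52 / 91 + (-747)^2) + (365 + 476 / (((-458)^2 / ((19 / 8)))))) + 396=56637409062324953 / 101360062440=558774.41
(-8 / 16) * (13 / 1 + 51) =-32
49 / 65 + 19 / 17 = 2068 / 1105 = 1.87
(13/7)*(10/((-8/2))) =-4.64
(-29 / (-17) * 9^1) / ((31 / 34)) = 522 / 31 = 16.84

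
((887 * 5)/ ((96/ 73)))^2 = 104817300025/ 9216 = 11373404.95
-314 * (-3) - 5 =937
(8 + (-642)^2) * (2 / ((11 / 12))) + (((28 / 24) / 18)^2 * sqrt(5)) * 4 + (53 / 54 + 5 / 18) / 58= 49 * sqrt(5) / 2916 + 7745536411 / 8613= 899284.42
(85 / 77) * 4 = 340 / 77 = 4.42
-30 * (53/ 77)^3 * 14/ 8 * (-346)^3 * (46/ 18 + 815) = 113437252025732440/ 195657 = 579776098098.88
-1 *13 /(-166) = 13 /166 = 0.08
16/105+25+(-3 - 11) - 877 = -90914/105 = -865.85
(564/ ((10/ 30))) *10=16920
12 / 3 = 4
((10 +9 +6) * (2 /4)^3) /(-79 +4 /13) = -325 /8184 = -0.04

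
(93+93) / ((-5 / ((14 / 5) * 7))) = -729.12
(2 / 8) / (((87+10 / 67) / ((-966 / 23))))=-1407 / 11678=-0.12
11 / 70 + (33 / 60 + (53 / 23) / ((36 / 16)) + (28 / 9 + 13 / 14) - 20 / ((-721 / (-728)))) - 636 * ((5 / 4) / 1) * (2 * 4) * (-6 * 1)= 113862258029 / 2984940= 38145.58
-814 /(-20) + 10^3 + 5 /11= 1041.15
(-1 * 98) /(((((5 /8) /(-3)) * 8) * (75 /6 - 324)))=-84 /445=-0.19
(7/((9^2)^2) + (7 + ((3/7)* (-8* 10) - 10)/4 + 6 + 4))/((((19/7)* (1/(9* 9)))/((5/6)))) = 2723305/18468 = 147.46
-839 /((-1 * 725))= 839 /725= 1.16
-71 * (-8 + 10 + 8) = -710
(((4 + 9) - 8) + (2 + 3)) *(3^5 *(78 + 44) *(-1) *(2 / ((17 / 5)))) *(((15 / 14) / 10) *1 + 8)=-168241050 / 119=-1413790.34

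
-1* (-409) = 409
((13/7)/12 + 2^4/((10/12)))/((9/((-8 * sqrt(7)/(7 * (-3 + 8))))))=-16258 * sqrt(7)/33075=-1.30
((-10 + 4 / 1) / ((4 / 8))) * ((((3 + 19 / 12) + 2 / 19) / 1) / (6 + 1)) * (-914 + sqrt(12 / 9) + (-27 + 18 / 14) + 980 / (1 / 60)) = -432968518 / 931 - 2138 * sqrt(3) / 399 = -465066.77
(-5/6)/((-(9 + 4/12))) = 5/56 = 0.09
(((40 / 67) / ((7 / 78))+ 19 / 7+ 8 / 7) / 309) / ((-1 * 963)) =-1643 / 46519641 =-0.00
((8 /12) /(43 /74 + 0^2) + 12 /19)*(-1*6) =-8720 /817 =-10.67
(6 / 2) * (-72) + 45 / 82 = -215.45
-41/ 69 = -0.59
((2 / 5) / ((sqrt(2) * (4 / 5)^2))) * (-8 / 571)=-5 * sqrt(2) / 1142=-0.01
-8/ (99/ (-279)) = 248/ 11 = 22.55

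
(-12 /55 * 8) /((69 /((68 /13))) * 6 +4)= -3264 /155485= -0.02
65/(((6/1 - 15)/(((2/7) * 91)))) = -1690/9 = -187.78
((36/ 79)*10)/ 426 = 60/ 5609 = 0.01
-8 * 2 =-16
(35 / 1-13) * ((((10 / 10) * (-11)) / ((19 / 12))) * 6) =-917.05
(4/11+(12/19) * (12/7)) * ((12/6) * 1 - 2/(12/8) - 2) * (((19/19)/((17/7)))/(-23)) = 368/10659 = 0.03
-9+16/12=-23/3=-7.67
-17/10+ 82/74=-219/370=-0.59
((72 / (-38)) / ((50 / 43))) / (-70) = 387 / 16625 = 0.02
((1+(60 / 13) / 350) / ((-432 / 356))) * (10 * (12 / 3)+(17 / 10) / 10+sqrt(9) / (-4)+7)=-95228309 / 2457000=-38.76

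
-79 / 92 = -0.86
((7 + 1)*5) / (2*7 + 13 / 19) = 760 / 279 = 2.72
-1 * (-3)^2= -9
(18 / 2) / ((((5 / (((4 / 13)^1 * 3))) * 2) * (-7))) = -0.12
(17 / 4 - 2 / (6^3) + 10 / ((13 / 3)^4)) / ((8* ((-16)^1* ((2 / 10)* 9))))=-32921045 / 1776722688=-0.02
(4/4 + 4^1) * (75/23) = 16.30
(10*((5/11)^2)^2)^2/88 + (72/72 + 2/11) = 5583096531/4715895382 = 1.18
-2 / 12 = -1 / 6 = -0.17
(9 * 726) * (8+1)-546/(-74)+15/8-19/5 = 87040951/1480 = 58811.45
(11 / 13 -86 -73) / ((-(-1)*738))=-0.21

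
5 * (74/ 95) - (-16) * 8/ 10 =1586/ 95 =16.69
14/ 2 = 7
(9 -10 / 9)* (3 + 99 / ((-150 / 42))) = -14626 / 75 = -195.01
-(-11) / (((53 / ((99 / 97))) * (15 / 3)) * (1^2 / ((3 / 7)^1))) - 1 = -176668 / 179935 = -0.98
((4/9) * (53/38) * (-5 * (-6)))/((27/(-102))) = -70.25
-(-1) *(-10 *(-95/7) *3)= 407.14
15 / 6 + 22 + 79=207 / 2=103.50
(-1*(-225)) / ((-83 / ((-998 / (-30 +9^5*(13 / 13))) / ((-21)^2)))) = 24950 / 240030273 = 0.00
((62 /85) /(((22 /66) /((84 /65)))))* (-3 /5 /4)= -11718 /27625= -0.42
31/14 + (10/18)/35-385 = -382.77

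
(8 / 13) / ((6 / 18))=24 / 13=1.85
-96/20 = -24/5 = -4.80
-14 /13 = -1.08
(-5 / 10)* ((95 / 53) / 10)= -19 / 212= -0.09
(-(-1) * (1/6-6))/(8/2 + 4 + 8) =-35/96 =-0.36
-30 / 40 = -3 / 4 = -0.75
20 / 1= 20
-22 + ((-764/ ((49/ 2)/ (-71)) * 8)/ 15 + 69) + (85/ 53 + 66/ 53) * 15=49494572/ 38955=1270.56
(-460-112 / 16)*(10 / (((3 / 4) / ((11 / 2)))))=-102740 / 3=-34246.67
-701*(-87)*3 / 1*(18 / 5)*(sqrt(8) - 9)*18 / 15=-177838092 / 25+ 39519576*sqrt(2) / 25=-4877958.87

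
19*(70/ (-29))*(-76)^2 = -7682080/ 29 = -264899.31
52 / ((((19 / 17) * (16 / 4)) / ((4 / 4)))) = 221 / 19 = 11.63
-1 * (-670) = 670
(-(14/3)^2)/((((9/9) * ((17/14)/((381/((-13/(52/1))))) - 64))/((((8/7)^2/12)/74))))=227584/454718493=0.00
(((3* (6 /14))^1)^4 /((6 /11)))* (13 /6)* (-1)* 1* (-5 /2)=521235 /19208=27.14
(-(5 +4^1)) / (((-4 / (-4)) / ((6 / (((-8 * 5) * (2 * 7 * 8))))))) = 27 / 2240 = 0.01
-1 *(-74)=74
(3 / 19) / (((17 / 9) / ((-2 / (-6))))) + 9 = 2916 / 323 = 9.03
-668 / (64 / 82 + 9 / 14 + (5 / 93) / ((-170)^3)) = -17519353168800 / 37329465013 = -469.32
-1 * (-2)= 2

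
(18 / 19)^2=324 / 361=0.90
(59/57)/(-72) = -59/4104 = -0.01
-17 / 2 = -8.50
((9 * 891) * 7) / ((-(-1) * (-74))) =-56133 / 74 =-758.55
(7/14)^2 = 1/4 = 0.25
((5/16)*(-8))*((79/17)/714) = -395/24276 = -0.02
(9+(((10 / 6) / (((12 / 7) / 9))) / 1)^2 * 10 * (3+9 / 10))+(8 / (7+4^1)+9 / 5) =2637769 / 880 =2997.46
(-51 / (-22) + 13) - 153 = -3029 / 22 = -137.68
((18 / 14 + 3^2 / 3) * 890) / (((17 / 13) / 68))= 1388400 / 7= 198342.86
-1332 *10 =-13320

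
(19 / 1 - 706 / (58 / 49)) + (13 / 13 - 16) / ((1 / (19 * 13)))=-124191 / 29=-4282.45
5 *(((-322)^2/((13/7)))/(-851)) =-157780/481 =-328.02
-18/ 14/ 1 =-9/ 7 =-1.29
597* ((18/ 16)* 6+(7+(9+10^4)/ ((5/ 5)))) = 5983581.75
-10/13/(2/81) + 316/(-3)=-5323/39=-136.49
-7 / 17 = -0.41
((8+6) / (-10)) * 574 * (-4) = 16072 / 5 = 3214.40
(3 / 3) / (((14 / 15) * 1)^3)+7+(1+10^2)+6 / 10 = 1506867 / 13720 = 109.83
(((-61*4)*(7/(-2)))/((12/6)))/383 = 427/383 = 1.11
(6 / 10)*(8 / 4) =6 / 5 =1.20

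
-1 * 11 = -11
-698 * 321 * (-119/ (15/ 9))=79988706/ 5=15997741.20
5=5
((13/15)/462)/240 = 13/1663200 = 0.00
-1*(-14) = 14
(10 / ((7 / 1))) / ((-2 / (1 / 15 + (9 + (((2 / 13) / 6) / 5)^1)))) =-1769 / 273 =-6.48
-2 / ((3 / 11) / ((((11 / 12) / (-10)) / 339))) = 121 / 61020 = 0.00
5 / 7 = 0.71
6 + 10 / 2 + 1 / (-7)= 76 / 7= 10.86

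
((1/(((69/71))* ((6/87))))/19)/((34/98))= 100891/44574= 2.26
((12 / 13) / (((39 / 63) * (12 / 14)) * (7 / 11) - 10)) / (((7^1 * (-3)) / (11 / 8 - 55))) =-121 / 496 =-0.24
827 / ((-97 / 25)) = -20675 / 97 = -213.14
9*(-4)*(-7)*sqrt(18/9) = 252*sqrt(2) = 356.38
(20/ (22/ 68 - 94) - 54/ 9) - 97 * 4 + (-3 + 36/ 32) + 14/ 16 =-251751/ 637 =-395.21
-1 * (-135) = 135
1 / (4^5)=1 / 1024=0.00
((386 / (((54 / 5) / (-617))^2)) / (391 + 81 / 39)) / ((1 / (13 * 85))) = 5277196573025 / 1490076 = 3541562.02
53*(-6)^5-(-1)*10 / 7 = -2884886 / 7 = -412126.57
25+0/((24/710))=25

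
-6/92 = -3/46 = -0.07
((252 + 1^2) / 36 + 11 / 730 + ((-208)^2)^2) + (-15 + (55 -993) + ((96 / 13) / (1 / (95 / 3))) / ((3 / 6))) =319736301053519 / 170820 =1871773217.74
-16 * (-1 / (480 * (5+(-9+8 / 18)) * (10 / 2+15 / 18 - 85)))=9 / 76000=0.00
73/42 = 1.74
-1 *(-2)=2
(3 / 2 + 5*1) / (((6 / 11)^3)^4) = 40799568897373 / 4353564672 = 9371.53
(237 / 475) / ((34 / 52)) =6162 / 8075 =0.76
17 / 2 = 8.50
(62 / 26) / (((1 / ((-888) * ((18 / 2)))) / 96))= -23784192 / 13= -1829553.23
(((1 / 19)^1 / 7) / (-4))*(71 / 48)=-71 / 25536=-0.00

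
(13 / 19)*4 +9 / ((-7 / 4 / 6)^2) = 101044 / 931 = 108.53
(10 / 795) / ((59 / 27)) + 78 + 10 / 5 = 250178 / 3127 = 80.01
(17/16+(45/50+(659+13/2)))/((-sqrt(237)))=-17799*sqrt(237)/6320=-43.36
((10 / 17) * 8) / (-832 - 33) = -0.01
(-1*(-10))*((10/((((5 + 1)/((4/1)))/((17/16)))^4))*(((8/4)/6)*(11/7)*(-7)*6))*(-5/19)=114841375/787968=145.74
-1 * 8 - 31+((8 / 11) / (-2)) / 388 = -41614 / 1067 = -39.00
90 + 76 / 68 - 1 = 1532 / 17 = 90.12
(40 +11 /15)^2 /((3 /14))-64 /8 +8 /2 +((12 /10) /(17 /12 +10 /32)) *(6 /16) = 433589482 /56025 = 7739.21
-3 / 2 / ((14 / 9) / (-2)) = 27 / 14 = 1.93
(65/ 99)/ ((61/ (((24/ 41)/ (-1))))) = -520/ 82533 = -0.01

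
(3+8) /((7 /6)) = 66 /7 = 9.43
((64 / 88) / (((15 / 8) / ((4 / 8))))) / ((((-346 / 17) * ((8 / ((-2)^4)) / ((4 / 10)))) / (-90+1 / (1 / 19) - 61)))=4352 / 4325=1.01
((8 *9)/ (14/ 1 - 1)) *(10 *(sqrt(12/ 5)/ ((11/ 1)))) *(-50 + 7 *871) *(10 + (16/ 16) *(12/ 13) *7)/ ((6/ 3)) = 388224.08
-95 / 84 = -1.13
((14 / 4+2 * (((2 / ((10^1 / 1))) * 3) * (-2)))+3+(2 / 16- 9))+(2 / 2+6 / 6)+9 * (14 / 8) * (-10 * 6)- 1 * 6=-38151 / 40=-953.78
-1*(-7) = 7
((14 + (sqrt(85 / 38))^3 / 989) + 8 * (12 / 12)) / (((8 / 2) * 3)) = 85 * sqrt(3230) / 17137392 + 11 / 6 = 1.83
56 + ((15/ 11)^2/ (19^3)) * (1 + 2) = 46477259/ 829939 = 56.00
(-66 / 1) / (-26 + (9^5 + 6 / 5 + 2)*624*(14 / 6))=-55 / 71649981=-0.00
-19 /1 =-19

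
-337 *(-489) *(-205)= -33782565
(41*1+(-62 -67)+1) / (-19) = 87 / 19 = 4.58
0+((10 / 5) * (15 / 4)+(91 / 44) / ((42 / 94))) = 1601 / 132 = 12.13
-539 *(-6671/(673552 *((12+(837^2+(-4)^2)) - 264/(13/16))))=4249427/557427777584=0.00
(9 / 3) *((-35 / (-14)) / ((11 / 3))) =45 / 22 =2.05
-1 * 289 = -289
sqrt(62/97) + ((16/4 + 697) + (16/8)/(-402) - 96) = sqrt(6014)/97 + 121604/201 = 605.79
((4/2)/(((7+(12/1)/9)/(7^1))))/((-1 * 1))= -42/25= -1.68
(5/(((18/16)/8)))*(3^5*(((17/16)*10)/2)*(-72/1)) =-3304800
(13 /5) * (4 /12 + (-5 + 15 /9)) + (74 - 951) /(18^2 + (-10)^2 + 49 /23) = -483094 /49005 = -9.86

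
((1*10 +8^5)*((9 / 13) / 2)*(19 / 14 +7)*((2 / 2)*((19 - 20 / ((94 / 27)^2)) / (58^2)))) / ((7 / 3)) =76317164901 / 364122724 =209.59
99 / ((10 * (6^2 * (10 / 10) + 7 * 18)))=11 / 180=0.06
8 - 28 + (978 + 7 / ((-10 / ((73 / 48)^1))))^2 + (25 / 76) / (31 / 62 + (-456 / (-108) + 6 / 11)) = 4357556432715497 / 4565836800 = 954382.87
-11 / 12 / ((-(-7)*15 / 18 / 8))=-44 / 35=-1.26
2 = 2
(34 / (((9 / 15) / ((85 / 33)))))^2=208802500 / 9801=21304.20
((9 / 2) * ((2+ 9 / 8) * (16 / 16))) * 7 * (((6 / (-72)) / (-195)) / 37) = 35 / 30784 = 0.00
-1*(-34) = 34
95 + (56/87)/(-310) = 1281047/13485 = 95.00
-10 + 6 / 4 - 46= -109 / 2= -54.50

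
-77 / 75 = -1.03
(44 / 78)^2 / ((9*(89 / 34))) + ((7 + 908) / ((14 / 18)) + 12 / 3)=10067101615 / 8528247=1180.44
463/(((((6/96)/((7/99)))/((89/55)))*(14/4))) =1318624/5445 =242.17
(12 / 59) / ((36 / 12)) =4 / 59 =0.07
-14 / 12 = -7 / 6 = -1.17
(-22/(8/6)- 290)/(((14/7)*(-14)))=613/56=10.95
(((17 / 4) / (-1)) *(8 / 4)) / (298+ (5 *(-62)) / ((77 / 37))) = -1309 / 22952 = -0.06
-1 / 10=-0.10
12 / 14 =6 / 7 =0.86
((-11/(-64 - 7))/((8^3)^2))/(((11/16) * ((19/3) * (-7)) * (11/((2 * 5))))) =-15/850927616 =-0.00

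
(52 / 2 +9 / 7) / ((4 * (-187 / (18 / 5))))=-1719 / 13090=-0.13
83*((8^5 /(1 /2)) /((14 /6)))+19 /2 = 2331218.64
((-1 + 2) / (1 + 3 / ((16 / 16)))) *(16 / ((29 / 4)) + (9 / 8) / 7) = 3845 / 6496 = 0.59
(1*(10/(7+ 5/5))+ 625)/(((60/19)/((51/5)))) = 2022.79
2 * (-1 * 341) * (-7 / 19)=4774 / 19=251.26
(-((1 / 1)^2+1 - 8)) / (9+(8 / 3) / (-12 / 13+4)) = 45 / 74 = 0.61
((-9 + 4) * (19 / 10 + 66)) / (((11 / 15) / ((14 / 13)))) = -71295 / 143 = -498.57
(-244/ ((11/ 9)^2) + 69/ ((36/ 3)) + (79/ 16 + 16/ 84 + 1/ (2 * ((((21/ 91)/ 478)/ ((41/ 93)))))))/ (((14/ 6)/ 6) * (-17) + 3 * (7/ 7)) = -1149892867/ 13653640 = -84.22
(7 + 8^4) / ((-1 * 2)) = -2051.50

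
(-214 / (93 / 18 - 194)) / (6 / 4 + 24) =856 / 19261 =0.04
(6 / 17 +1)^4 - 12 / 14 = 2.49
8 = 8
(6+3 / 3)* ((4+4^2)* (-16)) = -2240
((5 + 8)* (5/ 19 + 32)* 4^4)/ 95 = 2040064/ 1805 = 1130.23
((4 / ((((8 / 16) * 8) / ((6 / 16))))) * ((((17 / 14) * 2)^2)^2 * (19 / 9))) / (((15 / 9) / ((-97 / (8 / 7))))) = -153929203 / 109760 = -1402.42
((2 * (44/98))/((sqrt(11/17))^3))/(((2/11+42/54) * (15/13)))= 2652 * sqrt(187)/23275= 1.56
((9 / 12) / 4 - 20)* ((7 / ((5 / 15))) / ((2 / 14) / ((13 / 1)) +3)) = -605787 / 4384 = -138.18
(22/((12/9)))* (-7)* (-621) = 143451/2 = 71725.50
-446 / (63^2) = -446 / 3969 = -0.11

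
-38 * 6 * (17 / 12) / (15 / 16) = -5168 / 15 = -344.53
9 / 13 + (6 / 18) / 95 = 2578 / 3705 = 0.70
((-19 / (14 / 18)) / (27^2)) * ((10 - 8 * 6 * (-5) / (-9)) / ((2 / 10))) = 2.79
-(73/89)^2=-5329/7921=-0.67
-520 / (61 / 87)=-45240 / 61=-741.64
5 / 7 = 0.71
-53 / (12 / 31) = -1643 / 12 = -136.92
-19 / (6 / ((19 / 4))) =-15.04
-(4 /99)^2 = -16 /9801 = -0.00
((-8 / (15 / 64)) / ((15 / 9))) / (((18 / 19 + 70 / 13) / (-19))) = 600704 / 9775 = 61.45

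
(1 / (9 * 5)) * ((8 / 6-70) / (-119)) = 206 / 16065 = 0.01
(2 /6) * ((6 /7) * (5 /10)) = 1 /7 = 0.14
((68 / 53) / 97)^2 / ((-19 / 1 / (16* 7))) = -517888 / 502167739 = -0.00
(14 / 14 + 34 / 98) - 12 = -522 / 49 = -10.65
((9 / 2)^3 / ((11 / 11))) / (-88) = -729 / 704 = -1.04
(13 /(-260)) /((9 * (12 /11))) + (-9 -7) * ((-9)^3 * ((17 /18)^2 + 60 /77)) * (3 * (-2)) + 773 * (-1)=-19580852287 /166320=-117729.99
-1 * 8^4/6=-2048/3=-682.67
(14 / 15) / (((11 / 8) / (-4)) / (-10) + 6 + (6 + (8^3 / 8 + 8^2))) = 896 / 134433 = 0.01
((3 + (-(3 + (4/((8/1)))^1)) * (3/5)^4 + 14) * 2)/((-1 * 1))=-20683/625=-33.09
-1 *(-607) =607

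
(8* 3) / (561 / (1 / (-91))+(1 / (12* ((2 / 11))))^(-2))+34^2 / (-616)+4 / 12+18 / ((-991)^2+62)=-160242144438787 / 103801125515010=-1.54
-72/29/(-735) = 24/7105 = 0.00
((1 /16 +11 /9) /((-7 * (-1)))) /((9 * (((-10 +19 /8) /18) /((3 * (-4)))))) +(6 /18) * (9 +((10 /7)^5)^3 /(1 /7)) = 20481347444898427 /41371607443789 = 495.06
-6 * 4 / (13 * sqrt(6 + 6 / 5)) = -4 * sqrt(5) / 13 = -0.69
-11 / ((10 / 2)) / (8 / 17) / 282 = -187 / 11280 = -0.02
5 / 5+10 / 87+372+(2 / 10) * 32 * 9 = 187361 / 435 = 430.71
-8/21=-0.38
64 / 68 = 16 / 17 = 0.94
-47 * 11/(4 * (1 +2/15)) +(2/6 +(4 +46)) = -12997/204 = -63.71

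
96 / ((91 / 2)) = 192 / 91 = 2.11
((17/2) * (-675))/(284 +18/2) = -11475/586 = -19.58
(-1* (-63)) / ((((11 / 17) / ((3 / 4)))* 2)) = 3213 / 88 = 36.51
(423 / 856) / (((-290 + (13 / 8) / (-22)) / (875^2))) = -7124906250 / 5462671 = -1304.29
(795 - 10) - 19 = 766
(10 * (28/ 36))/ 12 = 35/ 54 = 0.65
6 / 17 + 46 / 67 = 1184 / 1139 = 1.04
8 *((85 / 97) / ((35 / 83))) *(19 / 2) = 157.93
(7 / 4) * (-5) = -35 / 4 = -8.75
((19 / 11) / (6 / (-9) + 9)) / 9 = 19 / 825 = 0.02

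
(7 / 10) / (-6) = -7 / 60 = -0.12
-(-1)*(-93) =-93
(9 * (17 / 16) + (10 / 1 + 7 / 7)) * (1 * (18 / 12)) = 987 / 32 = 30.84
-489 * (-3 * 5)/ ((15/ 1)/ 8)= 3912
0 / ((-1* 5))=0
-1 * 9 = -9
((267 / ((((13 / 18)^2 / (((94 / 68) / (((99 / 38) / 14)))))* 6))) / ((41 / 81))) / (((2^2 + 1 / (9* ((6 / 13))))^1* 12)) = 7300280358 / 296720567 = 24.60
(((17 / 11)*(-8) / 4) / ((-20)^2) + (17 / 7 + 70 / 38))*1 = 1247339 / 292600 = 4.26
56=56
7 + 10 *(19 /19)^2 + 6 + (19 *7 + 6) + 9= 171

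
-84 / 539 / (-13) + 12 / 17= 12216 / 17017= 0.72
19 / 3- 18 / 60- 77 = -2129 / 30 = -70.97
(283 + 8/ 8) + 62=346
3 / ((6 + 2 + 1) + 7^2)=3 / 58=0.05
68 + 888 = 956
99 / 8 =12.38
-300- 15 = -315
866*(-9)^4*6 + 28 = 34090984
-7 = -7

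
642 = 642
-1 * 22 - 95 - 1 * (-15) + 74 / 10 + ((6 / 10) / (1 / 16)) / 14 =-3287 / 35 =-93.91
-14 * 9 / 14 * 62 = -558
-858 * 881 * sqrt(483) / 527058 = -125983 * sqrt(483) / 87843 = -31.52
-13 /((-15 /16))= 208 /15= 13.87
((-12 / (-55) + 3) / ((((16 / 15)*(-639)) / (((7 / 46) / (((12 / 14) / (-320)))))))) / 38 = 14455 / 2047782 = 0.01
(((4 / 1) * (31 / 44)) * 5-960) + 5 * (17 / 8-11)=-990.28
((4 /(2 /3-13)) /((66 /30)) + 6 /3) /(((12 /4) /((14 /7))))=1508 /1221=1.24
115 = 115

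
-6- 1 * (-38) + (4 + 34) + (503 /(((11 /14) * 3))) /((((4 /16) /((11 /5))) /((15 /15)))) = 1947.87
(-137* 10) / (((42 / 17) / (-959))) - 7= 1595344 / 3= 531781.33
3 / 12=1 / 4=0.25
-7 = -7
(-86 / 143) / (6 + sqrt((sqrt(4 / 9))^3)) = -3483 / 34463 + 129*sqrt(6) / 34463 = -0.09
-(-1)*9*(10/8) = 45/4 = 11.25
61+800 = 861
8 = 8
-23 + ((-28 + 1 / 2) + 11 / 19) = -1897 / 38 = -49.92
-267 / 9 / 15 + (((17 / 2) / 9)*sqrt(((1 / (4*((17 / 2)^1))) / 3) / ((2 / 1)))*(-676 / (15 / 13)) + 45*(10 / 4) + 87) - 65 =11927 / 90 - 2197*sqrt(51) / 405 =93.78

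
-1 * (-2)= 2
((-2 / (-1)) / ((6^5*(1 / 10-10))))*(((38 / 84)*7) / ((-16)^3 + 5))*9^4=95 / 720016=0.00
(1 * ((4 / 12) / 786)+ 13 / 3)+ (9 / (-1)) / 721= 7346677 / 1700118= 4.32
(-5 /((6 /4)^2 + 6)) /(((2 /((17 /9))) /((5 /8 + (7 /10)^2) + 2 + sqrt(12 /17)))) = -2.26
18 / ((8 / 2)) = 9 / 2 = 4.50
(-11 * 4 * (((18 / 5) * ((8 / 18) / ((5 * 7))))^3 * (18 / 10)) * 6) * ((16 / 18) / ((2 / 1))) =-540672 / 26796875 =-0.02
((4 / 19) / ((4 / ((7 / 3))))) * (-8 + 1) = -49 / 57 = -0.86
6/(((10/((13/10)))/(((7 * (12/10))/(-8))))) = -819/1000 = -0.82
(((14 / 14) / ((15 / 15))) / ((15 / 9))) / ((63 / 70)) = 2 / 3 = 0.67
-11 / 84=-0.13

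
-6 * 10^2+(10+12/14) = -4124/7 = -589.14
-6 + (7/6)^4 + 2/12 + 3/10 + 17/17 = -17371/6480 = -2.68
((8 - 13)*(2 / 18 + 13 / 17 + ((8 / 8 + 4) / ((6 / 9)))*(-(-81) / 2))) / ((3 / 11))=-10253705 / 1836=-5584.81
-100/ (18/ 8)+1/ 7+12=-2035/ 63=-32.30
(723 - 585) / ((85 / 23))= 3174 / 85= 37.34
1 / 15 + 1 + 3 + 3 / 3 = 76 / 15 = 5.07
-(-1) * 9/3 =3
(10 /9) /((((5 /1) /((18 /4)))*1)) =1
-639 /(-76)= 639 /76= 8.41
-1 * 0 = 0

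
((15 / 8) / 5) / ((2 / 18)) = 27 / 8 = 3.38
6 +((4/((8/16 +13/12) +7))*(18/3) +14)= 2348/103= 22.80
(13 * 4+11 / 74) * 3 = 11577 / 74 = 156.45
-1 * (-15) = 15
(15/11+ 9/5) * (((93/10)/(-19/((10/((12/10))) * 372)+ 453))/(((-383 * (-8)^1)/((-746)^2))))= 69792949818/5916235853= 11.80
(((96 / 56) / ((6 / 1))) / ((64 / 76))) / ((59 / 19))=361 / 3304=0.11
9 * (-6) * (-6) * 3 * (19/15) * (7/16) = 10773/20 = 538.65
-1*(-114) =114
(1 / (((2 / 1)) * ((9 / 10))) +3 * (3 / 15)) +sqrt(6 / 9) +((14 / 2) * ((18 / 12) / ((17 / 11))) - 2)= sqrt(6) / 3 +9103 / 1530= 6.77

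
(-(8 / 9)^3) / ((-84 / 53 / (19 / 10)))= 64448 / 76545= 0.84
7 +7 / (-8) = 49 / 8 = 6.12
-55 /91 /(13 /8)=-440 /1183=-0.37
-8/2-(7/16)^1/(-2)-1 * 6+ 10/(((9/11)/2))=4223/288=14.66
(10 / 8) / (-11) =-5 / 44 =-0.11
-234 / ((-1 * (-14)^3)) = -117 / 1372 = -0.09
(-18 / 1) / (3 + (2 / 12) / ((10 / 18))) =-60 / 11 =-5.45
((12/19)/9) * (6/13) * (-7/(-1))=56/247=0.23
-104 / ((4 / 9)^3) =-9477 / 8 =-1184.62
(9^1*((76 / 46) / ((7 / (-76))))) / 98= -12996 / 7889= -1.65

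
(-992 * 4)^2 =15745024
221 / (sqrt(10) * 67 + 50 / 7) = -7735 / 219711 + 725543 * sqrt(10) / 2197110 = 1.01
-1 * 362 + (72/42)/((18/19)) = -7564/21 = -360.19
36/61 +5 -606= -36625/61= -600.41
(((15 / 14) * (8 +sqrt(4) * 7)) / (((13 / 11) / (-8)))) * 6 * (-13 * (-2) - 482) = 39726720 / 91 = 436557.36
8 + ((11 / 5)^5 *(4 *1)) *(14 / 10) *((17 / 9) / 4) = 144.28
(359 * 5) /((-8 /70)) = -62825 /4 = -15706.25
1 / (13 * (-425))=-1 / 5525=-0.00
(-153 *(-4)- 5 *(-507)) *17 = 53499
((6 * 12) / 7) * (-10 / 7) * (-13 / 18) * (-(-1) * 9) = 4680 / 49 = 95.51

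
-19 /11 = -1.73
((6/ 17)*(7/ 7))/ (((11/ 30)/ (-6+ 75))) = 12420/ 187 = 66.42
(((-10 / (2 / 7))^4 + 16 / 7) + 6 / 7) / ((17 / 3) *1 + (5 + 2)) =1658589 / 14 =118470.64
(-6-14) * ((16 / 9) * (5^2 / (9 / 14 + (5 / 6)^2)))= -224000 / 337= -664.69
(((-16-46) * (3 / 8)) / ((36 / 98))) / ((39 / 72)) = -1519 / 13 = -116.85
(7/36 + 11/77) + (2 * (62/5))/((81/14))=52433/11340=4.62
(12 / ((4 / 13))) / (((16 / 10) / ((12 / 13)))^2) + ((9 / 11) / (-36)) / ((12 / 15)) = 29635 / 2288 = 12.95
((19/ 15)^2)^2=130321/ 50625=2.57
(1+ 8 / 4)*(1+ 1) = 6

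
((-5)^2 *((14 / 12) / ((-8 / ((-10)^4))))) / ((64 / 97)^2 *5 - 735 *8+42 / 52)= 26756843750 / 4313153553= 6.20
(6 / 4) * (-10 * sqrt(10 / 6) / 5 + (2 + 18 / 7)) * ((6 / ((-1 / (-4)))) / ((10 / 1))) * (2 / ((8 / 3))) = 432 / 35-9 * sqrt(15) / 5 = 5.37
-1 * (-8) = 8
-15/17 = -0.88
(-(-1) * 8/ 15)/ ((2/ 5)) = 4/ 3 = 1.33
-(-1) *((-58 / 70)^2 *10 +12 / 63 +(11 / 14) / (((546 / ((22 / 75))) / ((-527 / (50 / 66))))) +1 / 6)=8275594 / 1194375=6.93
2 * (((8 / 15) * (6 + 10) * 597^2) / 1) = 30413568 / 5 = 6082713.60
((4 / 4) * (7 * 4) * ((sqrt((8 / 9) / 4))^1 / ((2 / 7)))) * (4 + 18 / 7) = 644 * sqrt(2) / 3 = 303.58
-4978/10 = -2489/5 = -497.80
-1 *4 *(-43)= 172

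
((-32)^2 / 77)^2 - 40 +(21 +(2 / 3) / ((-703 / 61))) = 1973142487 / 12504261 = 157.80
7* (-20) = -140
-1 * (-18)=18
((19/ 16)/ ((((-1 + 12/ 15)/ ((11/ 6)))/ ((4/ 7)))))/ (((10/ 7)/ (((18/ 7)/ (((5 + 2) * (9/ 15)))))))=-1045/ 392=-2.67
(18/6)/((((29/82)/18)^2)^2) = 14238580163328/707281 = 20131433.14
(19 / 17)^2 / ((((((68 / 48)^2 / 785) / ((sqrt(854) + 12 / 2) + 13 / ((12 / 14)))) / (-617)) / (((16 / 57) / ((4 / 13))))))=-22969577280*sqrt(854) / 83521 - 486189385760 / 83521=-13858020.58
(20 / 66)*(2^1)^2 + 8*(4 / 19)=1816 / 627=2.90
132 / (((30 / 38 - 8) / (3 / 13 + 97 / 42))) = -579766 / 12467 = -46.50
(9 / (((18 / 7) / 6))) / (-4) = -21 / 4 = -5.25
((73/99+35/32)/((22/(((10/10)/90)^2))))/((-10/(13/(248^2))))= -75413/347213205504000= -0.00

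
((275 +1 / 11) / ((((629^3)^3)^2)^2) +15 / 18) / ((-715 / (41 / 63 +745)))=-4287291790933785029656699753013981950703058082021715601135871060369751368824386349591167999371948662711104 / 4933269551837849454893206072237265419859142999948948720704154766204584053355615202247977585108381123514805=-0.87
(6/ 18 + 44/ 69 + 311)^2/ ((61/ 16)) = 7413898816/ 290421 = 25528.11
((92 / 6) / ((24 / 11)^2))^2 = 7745089 / 746496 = 10.38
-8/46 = -4/23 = -0.17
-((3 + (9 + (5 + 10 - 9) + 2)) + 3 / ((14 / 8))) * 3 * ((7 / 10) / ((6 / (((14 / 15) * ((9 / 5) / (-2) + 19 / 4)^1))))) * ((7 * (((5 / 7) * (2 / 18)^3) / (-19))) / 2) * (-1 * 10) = -539 / 10935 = -0.05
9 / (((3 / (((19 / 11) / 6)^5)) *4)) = 2476099 / 1669776768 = 0.00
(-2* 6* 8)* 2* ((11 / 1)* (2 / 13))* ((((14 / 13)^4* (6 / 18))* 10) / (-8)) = 67612160 / 371293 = 182.10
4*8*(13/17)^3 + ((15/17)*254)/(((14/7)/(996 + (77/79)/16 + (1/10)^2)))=3466217697949/31050160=111632.84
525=525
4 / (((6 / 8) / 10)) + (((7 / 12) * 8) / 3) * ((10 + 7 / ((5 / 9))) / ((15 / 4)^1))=62.71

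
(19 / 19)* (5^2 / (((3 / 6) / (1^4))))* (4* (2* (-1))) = -400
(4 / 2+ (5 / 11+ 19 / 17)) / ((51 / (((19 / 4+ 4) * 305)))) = 1782725 / 9537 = 186.93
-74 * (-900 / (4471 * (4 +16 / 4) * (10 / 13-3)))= -108225 / 129659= -0.83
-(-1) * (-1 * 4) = -4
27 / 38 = 0.71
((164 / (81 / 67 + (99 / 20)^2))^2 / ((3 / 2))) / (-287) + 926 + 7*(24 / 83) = 767954190016119994 / 827599635042327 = 927.93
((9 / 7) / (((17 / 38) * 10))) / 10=0.03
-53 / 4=-13.25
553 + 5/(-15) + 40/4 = 1688/3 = 562.67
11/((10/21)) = 231/10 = 23.10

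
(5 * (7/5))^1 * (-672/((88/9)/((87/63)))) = -7308/11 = -664.36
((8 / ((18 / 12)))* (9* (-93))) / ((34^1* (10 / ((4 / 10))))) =-2232 / 425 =-5.25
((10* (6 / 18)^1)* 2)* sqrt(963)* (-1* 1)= -20* sqrt(107)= -206.88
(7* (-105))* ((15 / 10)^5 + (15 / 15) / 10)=-180957 / 32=-5654.91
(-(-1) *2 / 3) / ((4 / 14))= 7 / 3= 2.33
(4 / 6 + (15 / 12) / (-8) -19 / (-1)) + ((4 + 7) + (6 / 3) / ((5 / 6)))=15797 / 480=32.91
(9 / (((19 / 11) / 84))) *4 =33264 / 19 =1750.74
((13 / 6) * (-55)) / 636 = -715 / 3816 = -0.19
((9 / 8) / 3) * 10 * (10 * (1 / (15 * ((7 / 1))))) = 5 / 14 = 0.36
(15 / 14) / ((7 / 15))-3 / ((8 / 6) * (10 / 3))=3177 / 1960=1.62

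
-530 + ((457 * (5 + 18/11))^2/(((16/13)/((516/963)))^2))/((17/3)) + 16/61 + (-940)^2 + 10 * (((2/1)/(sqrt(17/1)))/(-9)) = 1190720.95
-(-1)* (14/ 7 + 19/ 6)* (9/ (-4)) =-93/ 8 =-11.62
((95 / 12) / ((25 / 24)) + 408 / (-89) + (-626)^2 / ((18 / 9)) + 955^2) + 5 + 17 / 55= 1084703927 / 979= 1107971.32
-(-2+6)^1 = -4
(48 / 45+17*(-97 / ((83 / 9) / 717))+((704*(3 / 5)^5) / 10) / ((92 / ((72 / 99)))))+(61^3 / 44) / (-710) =-71682527600554271 / 559098375000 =-128210.94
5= 5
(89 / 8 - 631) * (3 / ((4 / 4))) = -14877 / 8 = -1859.62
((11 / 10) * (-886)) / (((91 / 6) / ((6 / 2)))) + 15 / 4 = -344031 / 1820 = -189.03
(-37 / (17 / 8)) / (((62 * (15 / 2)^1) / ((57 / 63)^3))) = -2030264 / 73208205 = -0.03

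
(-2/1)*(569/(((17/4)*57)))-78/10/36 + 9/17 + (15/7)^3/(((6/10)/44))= 4767402203/6647340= 717.19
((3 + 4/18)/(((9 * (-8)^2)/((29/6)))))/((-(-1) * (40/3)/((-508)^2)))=13564489/25920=523.32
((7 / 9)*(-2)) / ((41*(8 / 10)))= -35 / 738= -0.05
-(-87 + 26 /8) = 335 /4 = 83.75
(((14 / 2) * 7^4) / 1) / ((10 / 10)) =16807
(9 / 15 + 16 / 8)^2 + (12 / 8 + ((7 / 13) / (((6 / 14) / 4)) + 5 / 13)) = 26657 / 1950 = 13.67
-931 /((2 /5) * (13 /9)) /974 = -41895 /25324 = -1.65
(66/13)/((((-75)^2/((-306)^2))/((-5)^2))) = 2112.81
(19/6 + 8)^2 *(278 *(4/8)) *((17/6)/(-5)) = -10607507/1080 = -9821.77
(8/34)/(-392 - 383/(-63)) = -0.00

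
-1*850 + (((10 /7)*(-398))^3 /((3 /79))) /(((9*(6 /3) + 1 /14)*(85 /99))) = -5976662566750 /19159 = -311950653.31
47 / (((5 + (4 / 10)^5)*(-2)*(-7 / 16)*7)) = 1175000 / 767193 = 1.53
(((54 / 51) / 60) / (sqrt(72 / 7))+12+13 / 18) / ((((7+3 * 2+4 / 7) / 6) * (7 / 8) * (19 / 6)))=36 * sqrt(14) / 153425+3664 / 1805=2.03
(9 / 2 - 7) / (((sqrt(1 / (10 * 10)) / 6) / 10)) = -1500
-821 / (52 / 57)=-46797 / 52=-899.94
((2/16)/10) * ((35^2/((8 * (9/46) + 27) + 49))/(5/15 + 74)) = 16905/6365312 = 0.00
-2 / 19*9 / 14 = -9 / 133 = -0.07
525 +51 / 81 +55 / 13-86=155795 / 351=443.86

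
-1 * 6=-6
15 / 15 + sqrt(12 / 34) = sqrt(102) / 17 + 1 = 1.59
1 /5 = 0.20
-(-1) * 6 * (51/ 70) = 4.37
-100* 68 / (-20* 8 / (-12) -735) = 4080 / 433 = 9.42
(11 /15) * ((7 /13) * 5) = 77 /39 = 1.97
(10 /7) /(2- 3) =-10 /7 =-1.43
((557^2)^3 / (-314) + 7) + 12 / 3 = -29862844376364795 / 314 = -95104599924728.65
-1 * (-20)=20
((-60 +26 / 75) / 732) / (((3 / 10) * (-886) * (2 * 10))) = 2237 / 145924200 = 0.00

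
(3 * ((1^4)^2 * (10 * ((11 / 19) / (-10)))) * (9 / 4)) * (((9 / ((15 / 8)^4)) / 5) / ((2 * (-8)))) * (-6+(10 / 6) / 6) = -36256 / 178125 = -0.20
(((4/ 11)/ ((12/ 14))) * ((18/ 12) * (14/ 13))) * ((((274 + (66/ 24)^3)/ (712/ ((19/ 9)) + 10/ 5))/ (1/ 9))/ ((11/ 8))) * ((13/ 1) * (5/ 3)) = 263477655/ 3119864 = 84.45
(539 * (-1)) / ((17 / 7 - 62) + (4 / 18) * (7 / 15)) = 9.06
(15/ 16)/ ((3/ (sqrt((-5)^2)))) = 25/ 16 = 1.56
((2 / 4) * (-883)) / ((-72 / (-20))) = -4415 / 36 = -122.64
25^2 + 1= 626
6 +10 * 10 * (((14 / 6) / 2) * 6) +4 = 710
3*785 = 2355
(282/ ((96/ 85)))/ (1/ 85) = 339575/ 16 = 21223.44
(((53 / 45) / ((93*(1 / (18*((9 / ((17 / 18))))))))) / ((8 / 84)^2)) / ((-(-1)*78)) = 210357 / 68510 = 3.07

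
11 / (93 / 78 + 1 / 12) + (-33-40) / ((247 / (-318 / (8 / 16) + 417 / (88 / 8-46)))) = 344263599 / 1720355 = 200.11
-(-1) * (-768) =-768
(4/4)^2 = 1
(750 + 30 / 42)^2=27615025 / 49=563571.94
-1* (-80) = 80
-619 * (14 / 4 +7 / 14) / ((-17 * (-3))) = -2476 / 51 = -48.55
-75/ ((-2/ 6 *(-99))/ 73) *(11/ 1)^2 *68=-1365100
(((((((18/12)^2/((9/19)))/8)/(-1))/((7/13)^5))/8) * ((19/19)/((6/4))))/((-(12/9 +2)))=7054567/21512960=0.33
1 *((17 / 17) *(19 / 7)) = 19 / 7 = 2.71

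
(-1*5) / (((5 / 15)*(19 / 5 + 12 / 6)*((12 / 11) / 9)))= -2475 / 116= -21.34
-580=-580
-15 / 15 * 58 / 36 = -29 / 18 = -1.61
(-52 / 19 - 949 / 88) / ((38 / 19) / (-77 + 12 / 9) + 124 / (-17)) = 87240413 / 47234000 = 1.85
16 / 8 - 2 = 0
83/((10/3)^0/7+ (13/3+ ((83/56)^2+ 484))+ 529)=780864/9593083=0.08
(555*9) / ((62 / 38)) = 3061.45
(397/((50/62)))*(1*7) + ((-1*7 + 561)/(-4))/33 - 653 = 4601459/1650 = 2788.76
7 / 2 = 3.50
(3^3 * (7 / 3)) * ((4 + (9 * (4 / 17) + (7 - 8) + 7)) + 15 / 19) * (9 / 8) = 2363823 / 2584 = 914.79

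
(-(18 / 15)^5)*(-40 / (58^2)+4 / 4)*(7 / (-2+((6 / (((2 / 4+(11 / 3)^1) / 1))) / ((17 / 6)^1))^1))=384480432 / 33324625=11.54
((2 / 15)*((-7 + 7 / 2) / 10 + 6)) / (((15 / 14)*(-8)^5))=-791 / 36864000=-0.00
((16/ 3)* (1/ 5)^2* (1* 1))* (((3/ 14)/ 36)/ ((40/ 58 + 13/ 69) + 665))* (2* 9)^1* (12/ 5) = 48024/ 582934625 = 0.00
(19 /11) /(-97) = -19 /1067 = -0.02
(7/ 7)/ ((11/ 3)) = 3/ 11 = 0.27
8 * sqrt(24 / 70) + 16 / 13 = 16 / 13 + 16 * sqrt(105) / 35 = 5.92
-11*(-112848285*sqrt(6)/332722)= 1241331135*sqrt(6)/332722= 9138.64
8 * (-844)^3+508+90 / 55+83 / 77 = -33667845129 / 7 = -4809692161.29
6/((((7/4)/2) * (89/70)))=480/89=5.39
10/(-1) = -10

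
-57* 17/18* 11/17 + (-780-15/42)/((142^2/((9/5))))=-29558927/846888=-34.90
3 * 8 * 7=168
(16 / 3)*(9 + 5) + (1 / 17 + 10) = 4321 / 51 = 84.73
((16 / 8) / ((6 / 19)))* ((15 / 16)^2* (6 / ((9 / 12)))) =1425 / 32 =44.53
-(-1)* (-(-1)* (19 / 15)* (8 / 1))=152 / 15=10.13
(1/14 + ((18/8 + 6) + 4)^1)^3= 41063625/21952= 1870.61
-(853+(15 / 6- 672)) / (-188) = 367 / 376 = 0.98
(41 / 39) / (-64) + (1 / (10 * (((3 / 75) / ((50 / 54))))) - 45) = -959249 / 22464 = -42.70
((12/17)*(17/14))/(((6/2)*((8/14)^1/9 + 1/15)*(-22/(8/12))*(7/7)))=-30/451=-0.07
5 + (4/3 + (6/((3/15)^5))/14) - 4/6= 28244/21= 1344.95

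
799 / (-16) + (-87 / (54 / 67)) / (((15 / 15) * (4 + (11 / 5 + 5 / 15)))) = -156313 / 2352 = -66.46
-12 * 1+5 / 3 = -31 / 3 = -10.33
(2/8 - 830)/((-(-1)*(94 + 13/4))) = -3319/389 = -8.53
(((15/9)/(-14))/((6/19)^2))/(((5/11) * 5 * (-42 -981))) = 361/703080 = 0.00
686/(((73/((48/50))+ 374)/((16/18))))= 6272/4629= 1.35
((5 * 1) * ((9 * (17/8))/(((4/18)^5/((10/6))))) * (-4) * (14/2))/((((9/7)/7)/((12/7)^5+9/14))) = -4343861445075/6272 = -692579949.79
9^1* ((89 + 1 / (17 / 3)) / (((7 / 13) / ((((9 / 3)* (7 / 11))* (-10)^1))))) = -5321160 / 187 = -28455.40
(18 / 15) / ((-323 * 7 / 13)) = -78 / 11305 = -0.01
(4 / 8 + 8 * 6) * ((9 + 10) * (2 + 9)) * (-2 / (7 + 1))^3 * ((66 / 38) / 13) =-35211 / 1664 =-21.16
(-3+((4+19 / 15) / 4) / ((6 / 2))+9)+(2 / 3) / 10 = 1171 / 180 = 6.51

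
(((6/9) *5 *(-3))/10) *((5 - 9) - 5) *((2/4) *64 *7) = 2016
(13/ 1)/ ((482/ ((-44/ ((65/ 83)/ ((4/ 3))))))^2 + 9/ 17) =11789999936/ 38025146169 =0.31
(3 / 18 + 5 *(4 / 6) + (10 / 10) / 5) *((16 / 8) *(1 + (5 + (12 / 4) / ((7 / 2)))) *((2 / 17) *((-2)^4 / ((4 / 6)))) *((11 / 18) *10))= 104192 / 119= 875.56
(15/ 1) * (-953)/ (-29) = 14295/ 29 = 492.93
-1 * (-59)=59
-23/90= -0.26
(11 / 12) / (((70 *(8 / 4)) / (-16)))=-11 / 105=-0.10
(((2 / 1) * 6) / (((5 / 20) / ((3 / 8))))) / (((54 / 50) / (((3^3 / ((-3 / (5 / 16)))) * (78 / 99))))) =-1625 / 44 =-36.93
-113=-113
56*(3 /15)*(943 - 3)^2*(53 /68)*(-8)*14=-14686138880 /17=-863890522.35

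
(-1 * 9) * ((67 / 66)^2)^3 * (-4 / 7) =90458382169 / 16071601392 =5.63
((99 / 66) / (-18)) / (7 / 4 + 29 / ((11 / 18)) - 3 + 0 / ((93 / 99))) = -11 / 6099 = -0.00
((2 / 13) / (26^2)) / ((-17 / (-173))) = 173 / 74698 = 0.00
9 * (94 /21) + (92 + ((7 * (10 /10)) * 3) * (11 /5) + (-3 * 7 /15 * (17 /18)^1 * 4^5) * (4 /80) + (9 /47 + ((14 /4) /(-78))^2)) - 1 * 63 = 47.98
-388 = -388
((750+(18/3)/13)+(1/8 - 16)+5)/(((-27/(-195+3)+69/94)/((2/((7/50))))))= 964026400/79807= 12079.47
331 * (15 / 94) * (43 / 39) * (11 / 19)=782815 / 23218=33.72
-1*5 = -5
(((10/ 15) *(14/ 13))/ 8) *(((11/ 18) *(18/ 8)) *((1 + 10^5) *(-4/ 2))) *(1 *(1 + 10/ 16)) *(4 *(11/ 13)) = -84700847/ 624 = -135738.54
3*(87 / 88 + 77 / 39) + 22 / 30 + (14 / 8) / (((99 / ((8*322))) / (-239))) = -10873.33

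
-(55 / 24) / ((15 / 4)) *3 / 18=-11 / 108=-0.10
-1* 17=-17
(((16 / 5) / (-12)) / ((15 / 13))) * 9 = -52 / 25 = -2.08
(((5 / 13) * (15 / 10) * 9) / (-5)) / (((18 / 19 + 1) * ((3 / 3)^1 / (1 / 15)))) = -171 / 4810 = -0.04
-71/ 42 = -1.69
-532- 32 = -564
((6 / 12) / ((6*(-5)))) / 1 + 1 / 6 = 3 / 20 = 0.15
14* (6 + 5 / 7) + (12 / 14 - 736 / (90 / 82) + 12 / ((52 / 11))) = -2347181 / 4095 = -573.18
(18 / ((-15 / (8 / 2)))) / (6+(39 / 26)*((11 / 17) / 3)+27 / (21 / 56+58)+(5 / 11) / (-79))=-331151568 / 467772455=-0.71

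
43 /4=10.75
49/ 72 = 0.68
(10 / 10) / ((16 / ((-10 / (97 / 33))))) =-165 / 776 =-0.21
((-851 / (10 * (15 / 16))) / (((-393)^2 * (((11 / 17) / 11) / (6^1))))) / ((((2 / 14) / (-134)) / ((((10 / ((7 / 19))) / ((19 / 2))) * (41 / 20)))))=1271707168 / 3861225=329.35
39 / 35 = 1.11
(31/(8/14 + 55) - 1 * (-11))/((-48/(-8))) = 2248/1167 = 1.93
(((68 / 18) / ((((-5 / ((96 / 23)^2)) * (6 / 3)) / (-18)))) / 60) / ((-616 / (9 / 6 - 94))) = 60384 / 203665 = 0.30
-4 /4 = -1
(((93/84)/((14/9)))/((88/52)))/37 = 3627/319088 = 0.01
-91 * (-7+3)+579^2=335605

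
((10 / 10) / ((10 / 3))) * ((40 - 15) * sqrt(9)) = 45 / 2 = 22.50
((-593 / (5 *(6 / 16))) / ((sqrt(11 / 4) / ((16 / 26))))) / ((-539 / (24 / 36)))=151808 *sqrt(11) / 3468465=0.15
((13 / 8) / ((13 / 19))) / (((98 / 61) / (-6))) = -3477 / 392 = -8.87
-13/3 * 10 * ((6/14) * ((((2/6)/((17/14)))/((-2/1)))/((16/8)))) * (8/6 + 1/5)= 299/153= 1.95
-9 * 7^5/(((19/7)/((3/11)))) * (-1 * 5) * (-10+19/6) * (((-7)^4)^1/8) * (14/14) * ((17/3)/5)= -590655745659/3344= -176631502.89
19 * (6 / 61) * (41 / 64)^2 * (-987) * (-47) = 4444854813 / 124928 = 35579.33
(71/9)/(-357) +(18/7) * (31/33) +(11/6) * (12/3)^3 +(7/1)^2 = 5963312/35343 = 168.73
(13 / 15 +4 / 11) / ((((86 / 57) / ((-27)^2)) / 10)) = 5944.51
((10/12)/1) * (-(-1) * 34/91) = 85/273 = 0.31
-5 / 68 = -0.07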